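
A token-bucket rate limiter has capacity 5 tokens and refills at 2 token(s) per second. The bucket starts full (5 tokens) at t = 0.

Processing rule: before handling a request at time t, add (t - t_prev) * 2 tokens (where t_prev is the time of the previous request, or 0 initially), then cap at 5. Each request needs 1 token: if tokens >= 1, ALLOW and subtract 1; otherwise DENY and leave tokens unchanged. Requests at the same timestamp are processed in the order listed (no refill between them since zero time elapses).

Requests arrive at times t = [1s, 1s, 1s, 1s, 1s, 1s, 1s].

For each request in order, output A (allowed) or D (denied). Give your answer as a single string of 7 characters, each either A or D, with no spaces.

Answer: AAAAADD

Derivation:
Simulating step by step:
  req#1 t=1s: ALLOW
  req#2 t=1s: ALLOW
  req#3 t=1s: ALLOW
  req#4 t=1s: ALLOW
  req#5 t=1s: ALLOW
  req#6 t=1s: DENY
  req#7 t=1s: DENY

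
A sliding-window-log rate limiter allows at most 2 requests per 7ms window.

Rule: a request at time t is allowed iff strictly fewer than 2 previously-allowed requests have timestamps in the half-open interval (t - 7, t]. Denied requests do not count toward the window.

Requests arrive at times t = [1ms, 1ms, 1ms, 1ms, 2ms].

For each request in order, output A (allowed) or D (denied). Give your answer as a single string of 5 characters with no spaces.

Answer: AADDD

Derivation:
Tracking allowed requests in the window:
  req#1 t=1ms: ALLOW
  req#2 t=1ms: ALLOW
  req#3 t=1ms: DENY
  req#4 t=1ms: DENY
  req#5 t=2ms: DENY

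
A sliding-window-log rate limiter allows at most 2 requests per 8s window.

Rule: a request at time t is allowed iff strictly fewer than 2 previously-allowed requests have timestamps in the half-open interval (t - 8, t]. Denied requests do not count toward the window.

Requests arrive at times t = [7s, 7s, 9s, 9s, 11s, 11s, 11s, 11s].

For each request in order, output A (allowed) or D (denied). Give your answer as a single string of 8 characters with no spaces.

Answer: AADDDDDD

Derivation:
Tracking allowed requests in the window:
  req#1 t=7s: ALLOW
  req#2 t=7s: ALLOW
  req#3 t=9s: DENY
  req#4 t=9s: DENY
  req#5 t=11s: DENY
  req#6 t=11s: DENY
  req#7 t=11s: DENY
  req#8 t=11s: DENY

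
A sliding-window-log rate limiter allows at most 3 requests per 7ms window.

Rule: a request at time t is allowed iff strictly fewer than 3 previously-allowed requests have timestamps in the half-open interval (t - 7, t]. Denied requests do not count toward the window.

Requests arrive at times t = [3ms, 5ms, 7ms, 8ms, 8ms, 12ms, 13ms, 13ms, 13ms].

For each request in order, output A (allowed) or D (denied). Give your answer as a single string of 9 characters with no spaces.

Tracking allowed requests in the window:
  req#1 t=3ms: ALLOW
  req#2 t=5ms: ALLOW
  req#3 t=7ms: ALLOW
  req#4 t=8ms: DENY
  req#5 t=8ms: DENY
  req#6 t=12ms: ALLOW
  req#7 t=13ms: ALLOW
  req#8 t=13ms: DENY
  req#9 t=13ms: DENY

Answer: AAADDAADD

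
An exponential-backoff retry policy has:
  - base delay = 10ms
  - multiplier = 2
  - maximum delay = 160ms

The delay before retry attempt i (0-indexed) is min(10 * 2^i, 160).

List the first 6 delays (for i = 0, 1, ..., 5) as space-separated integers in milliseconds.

Computing each delay:
  i=0: min(10*2^0, 160) = 10
  i=1: min(10*2^1, 160) = 20
  i=2: min(10*2^2, 160) = 40
  i=3: min(10*2^3, 160) = 80
  i=4: min(10*2^4, 160) = 160
  i=5: min(10*2^5, 160) = 160

Answer: 10 20 40 80 160 160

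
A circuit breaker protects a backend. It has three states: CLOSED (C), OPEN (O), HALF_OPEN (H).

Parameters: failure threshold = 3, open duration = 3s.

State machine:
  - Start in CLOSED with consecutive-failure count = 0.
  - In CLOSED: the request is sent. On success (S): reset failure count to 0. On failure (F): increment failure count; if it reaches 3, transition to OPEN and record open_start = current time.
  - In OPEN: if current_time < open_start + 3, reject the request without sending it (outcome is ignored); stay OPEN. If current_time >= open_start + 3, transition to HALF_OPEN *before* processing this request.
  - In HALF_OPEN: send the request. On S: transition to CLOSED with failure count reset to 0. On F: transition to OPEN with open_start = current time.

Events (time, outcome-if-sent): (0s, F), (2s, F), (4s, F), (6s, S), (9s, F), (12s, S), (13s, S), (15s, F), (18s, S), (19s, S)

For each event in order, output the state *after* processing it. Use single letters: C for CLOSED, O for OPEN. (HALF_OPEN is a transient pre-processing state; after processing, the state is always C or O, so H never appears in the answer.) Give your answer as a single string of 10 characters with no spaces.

Answer: CCOOOCCCCC

Derivation:
State after each event:
  event#1 t=0s outcome=F: state=CLOSED
  event#2 t=2s outcome=F: state=CLOSED
  event#3 t=4s outcome=F: state=OPEN
  event#4 t=6s outcome=S: state=OPEN
  event#5 t=9s outcome=F: state=OPEN
  event#6 t=12s outcome=S: state=CLOSED
  event#7 t=13s outcome=S: state=CLOSED
  event#8 t=15s outcome=F: state=CLOSED
  event#9 t=18s outcome=S: state=CLOSED
  event#10 t=19s outcome=S: state=CLOSED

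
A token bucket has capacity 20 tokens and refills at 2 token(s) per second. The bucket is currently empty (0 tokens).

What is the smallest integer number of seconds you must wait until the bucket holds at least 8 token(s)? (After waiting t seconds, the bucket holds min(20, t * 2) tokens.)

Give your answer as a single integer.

Need t * 2 >= 8, so t >= 8/2.
Smallest integer t = ceil(8/2) = 4.

Answer: 4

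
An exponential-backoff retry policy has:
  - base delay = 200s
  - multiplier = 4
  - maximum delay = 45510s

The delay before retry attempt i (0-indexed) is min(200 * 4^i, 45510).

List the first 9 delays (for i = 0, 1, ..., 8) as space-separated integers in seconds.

Computing each delay:
  i=0: min(200*4^0, 45510) = 200
  i=1: min(200*4^1, 45510) = 800
  i=2: min(200*4^2, 45510) = 3200
  i=3: min(200*4^3, 45510) = 12800
  i=4: min(200*4^4, 45510) = 45510
  i=5: min(200*4^5, 45510) = 45510
  i=6: min(200*4^6, 45510) = 45510
  i=7: min(200*4^7, 45510) = 45510
  i=8: min(200*4^8, 45510) = 45510

Answer: 200 800 3200 12800 45510 45510 45510 45510 45510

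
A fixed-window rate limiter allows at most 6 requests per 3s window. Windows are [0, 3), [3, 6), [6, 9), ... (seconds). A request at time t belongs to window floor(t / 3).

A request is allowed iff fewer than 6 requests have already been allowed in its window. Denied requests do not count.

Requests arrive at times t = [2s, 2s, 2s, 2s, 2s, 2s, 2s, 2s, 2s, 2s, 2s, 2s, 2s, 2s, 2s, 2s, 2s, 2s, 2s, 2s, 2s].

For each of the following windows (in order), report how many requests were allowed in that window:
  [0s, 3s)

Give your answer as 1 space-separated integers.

Answer: 6

Derivation:
Processing requests:
  req#1 t=2s (window 0): ALLOW
  req#2 t=2s (window 0): ALLOW
  req#3 t=2s (window 0): ALLOW
  req#4 t=2s (window 0): ALLOW
  req#5 t=2s (window 0): ALLOW
  req#6 t=2s (window 0): ALLOW
  req#7 t=2s (window 0): DENY
  req#8 t=2s (window 0): DENY
  req#9 t=2s (window 0): DENY
  req#10 t=2s (window 0): DENY
  req#11 t=2s (window 0): DENY
  req#12 t=2s (window 0): DENY
  req#13 t=2s (window 0): DENY
  req#14 t=2s (window 0): DENY
  req#15 t=2s (window 0): DENY
  req#16 t=2s (window 0): DENY
  req#17 t=2s (window 0): DENY
  req#18 t=2s (window 0): DENY
  req#19 t=2s (window 0): DENY
  req#20 t=2s (window 0): DENY
  req#21 t=2s (window 0): DENY

Allowed counts by window: 6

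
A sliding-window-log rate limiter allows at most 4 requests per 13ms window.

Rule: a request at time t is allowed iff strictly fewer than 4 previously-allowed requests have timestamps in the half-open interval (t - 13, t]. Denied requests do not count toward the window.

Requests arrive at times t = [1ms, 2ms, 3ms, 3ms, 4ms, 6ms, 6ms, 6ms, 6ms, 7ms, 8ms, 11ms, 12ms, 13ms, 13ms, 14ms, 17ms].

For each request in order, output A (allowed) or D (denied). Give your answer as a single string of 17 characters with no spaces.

Tracking allowed requests in the window:
  req#1 t=1ms: ALLOW
  req#2 t=2ms: ALLOW
  req#3 t=3ms: ALLOW
  req#4 t=3ms: ALLOW
  req#5 t=4ms: DENY
  req#6 t=6ms: DENY
  req#7 t=6ms: DENY
  req#8 t=6ms: DENY
  req#9 t=6ms: DENY
  req#10 t=7ms: DENY
  req#11 t=8ms: DENY
  req#12 t=11ms: DENY
  req#13 t=12ms: DENY
  req#14 t=13ms: DENY
  req#15 t=13ms: DENY
  req#16 t=14ms: ALLOW
  req#17 t=17ms: ALLOW

Answer: AAAADDDDDDDDDDDAA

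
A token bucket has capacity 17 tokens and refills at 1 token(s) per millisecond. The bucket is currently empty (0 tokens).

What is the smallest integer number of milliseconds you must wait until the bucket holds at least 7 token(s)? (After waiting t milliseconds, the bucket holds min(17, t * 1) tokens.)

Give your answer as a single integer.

Need t * 1 >= 7, so t >= 7/1.
Smallest integer t = ceil(7/1) = 7.

Answer: 7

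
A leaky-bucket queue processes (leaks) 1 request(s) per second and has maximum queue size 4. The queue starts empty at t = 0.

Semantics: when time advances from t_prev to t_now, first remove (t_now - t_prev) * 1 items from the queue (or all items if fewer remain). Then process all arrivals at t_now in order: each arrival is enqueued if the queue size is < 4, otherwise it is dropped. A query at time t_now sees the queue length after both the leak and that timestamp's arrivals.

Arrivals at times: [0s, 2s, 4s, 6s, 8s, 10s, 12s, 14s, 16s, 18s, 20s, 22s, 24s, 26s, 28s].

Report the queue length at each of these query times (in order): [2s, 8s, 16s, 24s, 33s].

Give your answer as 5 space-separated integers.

Answer: 1 1 1 1 0

Derivation:
Queue lengths at query times:
  query t=2s: backlog = 1
  query t=8s: backlog = 1
  query t=16s: backlog = 1
  query t=24s: backlog = 1
  query t=33s: backlog = 0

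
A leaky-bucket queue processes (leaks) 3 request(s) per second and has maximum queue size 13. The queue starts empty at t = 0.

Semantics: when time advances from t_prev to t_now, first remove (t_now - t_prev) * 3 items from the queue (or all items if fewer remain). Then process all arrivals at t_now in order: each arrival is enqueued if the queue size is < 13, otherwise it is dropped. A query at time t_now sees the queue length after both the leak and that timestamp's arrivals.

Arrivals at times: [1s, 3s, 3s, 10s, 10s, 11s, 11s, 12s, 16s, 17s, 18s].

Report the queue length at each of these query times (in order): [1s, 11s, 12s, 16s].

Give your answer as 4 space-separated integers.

Queue lengths at query times:
  query t=1s: backlog = 1
  query t=11s: backlog = 2
  query t=12s: backlog = 1
  query t=16s: backlog = 1

Answer: 1 2 1 1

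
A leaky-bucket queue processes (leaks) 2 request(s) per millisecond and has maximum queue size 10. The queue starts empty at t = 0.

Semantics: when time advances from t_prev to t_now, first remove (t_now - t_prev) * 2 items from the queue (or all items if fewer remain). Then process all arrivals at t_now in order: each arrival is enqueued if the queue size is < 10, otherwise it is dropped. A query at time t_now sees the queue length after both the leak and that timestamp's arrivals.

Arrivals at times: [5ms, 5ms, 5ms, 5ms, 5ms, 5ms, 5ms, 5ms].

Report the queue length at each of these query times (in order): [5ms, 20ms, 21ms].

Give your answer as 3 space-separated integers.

Queue lengths at query times:
  query t=5ms: backlog = 8
  query t=20ms: backlog = 0
  query t=21ms: backlog = 0

Answer: 8 0 0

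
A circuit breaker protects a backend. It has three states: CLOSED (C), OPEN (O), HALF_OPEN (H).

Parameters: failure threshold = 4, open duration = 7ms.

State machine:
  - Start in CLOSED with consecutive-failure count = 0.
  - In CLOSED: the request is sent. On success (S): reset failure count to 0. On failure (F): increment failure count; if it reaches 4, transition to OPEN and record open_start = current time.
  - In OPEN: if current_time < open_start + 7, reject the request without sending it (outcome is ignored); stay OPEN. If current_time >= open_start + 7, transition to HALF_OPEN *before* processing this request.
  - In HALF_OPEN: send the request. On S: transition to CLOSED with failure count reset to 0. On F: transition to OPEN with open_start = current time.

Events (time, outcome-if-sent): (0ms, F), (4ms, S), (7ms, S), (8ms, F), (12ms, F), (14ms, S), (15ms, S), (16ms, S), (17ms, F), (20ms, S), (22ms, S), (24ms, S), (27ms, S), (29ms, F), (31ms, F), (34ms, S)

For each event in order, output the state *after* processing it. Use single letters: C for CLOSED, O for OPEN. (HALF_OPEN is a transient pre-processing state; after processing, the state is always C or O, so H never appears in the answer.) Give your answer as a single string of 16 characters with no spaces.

Answer: CCCCCCCCCCCCCCCC

Derivation:
State after each event:
  event#1 t=0ms outcome=F: state=CLOSED
  event#2 t=4ms outcome=S: state=CLOSED
  event#3 t=7ms outcome=S: state=CLOSED
  event#4 t=8ms outcome=F: state=CLOSED
  event#5 t=12ms outcome=F: state=CLOSED
  event#6 t=14ms outcome=S: state=CLOSED
  event#7 t=15ms outcome=S: state=CLOSED
  event#8 t=16ms outcome=S: state=CLOSED
  event#9 t=17ms outcome=F: state=CLOSED
  event#10 t=20ms outcome=S: state=CLOSED
  event#11 t=22ms outcome=S: state=CLOSED
  event#12 t=24ms outcome=S: state=CLOSED
  event#13 t=27ms outcome=S: state=CLOSED
  event#14 t=29ms outcome=F: state=CLOSED
  event#15 t=31ms outcome=F: state=CLOSED
  event#16 t=34ms outcome=S: state=CLOSED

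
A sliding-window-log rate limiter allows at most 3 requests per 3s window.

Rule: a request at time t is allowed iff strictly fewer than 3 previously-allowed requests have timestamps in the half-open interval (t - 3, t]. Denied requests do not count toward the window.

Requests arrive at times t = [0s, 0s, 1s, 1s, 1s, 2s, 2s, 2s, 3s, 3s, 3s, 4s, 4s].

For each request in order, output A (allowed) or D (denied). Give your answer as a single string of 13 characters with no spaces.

Tracking allowed requests in the window:
  req#1 t=0s: ALLOW
  req#2 t=0s: ALLOW
  req#3 t=1s: ALLOW
  req#4 t=1s: DENY
  req#5 t=1s: DENY
  req#6 t=2s: DENY
  req#7 t=2s: DENY
  req#8 t=2s: DENY
  req#9 t=3s: ALLOW
  req#10 t=3s: ALLOW
  req#11 t=3s: DENY
  req#12 t=4s: ALLOW
  req#13 t=4s: DENY

Answer: AAADDDDDAADAD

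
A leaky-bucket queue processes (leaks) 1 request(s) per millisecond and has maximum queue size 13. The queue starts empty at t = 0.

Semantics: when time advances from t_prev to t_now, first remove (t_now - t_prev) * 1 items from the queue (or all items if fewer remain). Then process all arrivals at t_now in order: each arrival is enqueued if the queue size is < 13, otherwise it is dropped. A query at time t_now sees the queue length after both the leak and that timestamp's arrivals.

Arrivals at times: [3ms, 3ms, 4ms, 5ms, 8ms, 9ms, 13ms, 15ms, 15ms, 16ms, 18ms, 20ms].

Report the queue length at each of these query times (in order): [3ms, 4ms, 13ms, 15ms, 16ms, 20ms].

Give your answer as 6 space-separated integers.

Answer: 2 2 1 2 2 1

Derivation:
Queue lengths at query times:
  query t=3ms: backlog = 2
  query t=4ms: backlog = 2
  query t=13ms: backlog = 1
  query t=15ms: backlog = 2
  query t=16ms: backlog = 2
  query t=20ms: backlog = 1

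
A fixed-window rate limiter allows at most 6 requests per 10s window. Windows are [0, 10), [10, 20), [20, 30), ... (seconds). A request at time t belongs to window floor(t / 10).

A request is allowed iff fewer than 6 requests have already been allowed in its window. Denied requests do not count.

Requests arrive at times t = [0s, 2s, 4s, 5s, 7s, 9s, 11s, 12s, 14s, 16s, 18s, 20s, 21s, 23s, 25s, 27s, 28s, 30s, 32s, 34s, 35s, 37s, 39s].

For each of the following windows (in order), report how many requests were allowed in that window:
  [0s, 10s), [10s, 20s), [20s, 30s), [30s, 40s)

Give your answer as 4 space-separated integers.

Answer: 6 5 6 6

Derivation:
Processing requests:
  req#1 t=0s (window 0): ALLOW
  req#2 t=2s (window 0): ALLOW
  req#3 t=4s (window 0): ALLOW
  req#4 t=5s (window 0): ALLOW
  req#5 t=7s (window 0): ALLOW
  req#6 t=9s (window 0): ALLOW
  req#7 t=11s (window 1): ALLOW
  req#8 t=12s (window 1): ALLOW
  req#9 t=14s (window 1): ALLOW
  req#10 t=16s (window 1): ALLOW
  req#11 t=18s (window 1): ALLOW
  req#12 t=20s (window 2): ALLOW
  req#13 t=21s (window 2): ALLOW
  req#14 t=23s (window 2): ALLOW
  req#15 t=25s (window 2): ALLOW
  req#16 t=27s (window 2): ALLOW
  req#17 t=28s (window 2): ALLOW
  req#18 t=30s (window 3): ALLOW
  req#19 t=32s (window 3): ALLOW
  req#20 t=34s (window 3): ALLOW
  req#21 t=35s (window 3): ALLOW
  req#22 t=37s (window 3): ALLOW
  req#23 t=39s (window 3): ALLOW

Allowed counts by window: 6 5 6 6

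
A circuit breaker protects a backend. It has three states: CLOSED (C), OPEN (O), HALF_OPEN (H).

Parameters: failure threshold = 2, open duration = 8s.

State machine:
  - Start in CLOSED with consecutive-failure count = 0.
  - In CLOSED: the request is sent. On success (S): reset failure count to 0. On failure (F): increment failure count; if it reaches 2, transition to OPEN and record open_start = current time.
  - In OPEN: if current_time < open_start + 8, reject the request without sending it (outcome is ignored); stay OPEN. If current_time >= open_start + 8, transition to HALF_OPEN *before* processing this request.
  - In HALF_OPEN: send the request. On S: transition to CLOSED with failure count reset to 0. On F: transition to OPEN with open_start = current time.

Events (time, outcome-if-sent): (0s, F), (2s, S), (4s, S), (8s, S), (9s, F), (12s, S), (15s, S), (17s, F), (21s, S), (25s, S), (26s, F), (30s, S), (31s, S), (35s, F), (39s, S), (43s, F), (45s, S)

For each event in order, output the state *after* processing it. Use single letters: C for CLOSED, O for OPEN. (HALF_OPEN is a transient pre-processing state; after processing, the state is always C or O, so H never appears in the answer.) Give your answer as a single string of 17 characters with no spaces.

State after each event:
  event#1 t=0s outcome=F: state=CLOSED
  event#2 t=2s outcome=S: state=CLOSED
  event#3 t=4s outcome=S: state=CLOSED
  event#4 t=8s outcome=S: state=CLOSED
  event#5 t=9s outcome=F: state=CLOSED
  event#6 t=12s outcome=S: state=CLOSED
  event#7 t=15s outcome=S: state=CLOSED
  event#8 t=17s outcome=F: state=CLOSED
  event#9 t=21s outcome=S: state=CLOSED
  event#10 t=25s outcome=S: state=CLOSED
  event#11 t=26s outcome=F: state=CLOSED
  event#12 t=30s outcome=S: state=CLOSED
  event#13 t=31s outcome=S: state=CLOSED
  event#14 t=35s outcome=F: state=CLOSED
  event#15 t=39s outcome=S: state=CLOSED
  event#16 t=43s outcome=F: state=CLOSED
  event#17 t=45s outcome=S: state=CLOSED

Answer: CCCCCCCCCCCCCCCCC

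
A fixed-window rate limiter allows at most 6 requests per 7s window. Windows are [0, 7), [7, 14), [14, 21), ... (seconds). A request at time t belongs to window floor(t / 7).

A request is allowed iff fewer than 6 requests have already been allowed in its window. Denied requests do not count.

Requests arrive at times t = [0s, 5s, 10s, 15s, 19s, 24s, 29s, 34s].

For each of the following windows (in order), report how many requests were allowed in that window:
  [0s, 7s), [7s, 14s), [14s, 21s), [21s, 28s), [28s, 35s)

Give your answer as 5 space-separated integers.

Processing requests:
  req#1 t=0s (window 0): ALLOW
  req#2 t=5s (window 0): ALLOW
  req#3 t=10s (window 1): ALLOW
  req#4 t=15s (window 2): ALLOW
  req#5 t=19s (window 2): ALLOW
  req#6 t=24s (window 3): ALLOW
  req#7 t=29s (window 4): ALLOW
  req#8 t=34s (window 4): ALLOW

Allowed counts by window: 2 1 2 1 2

Answer: 2 1 2 1 2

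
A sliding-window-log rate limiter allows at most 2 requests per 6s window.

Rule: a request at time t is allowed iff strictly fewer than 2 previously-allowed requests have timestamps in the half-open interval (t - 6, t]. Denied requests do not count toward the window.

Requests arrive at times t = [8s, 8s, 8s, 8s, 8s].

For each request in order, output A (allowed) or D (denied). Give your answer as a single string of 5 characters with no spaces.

Tracking allowed requests in the window:
  req#1 t=8s: ALLOW
  req#2 t=8s: ALLOW
  req#3 t=8s: DENY
  req#4 t=8s: DENY
  req#5 t=8s: DENY

Answer: AADDD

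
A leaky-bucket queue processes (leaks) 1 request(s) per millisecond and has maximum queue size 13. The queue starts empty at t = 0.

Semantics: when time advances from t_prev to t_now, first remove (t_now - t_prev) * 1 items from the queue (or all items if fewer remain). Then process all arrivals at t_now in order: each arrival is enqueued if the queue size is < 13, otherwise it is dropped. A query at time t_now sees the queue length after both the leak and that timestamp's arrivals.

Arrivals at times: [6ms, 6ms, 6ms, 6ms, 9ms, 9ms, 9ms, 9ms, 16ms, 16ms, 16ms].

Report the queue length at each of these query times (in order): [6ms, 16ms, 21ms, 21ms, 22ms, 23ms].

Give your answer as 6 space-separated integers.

Answer: 4 3 0 0 0 0

Derivation:
Queue lengths at query times:
  query t=6ms: backlog = 4
  query t=16ms: backlog = 3
  query t=21ms: backlog = 0
  query t=21ms: backlog = 0
  query t=22ms: backlog = 0
  query t=23ms: backlog = 0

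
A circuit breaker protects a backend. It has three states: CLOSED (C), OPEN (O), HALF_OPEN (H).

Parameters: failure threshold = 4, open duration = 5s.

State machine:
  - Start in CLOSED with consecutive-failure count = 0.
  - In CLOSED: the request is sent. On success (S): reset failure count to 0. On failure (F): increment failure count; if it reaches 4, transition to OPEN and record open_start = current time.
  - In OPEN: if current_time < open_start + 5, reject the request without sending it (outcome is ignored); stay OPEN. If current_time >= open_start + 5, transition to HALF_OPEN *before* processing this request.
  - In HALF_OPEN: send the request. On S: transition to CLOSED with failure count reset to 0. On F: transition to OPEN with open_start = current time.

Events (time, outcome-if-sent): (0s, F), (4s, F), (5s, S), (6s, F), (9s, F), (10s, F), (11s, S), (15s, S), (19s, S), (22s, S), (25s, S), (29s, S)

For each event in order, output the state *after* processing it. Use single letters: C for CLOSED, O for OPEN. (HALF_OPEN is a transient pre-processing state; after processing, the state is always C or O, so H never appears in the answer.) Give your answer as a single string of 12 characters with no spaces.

Answer: CCCCCCCCCCCC

Derivation:
State after each event:
  event#1 t=0s outcome=F: state=CLOSED
  event#2 t=4s outcome=F: state=CLOSED
  event#3 t=5s outcome=S: state=CLOSED
  event#4 t=6s outcome=F: state=CLOSED
  event#5 t=9s outcome=F: state=CLOSED
  event#6 t=10s outcome=F: state=CLOSED
  event#7 t=11s outcome=S: state=CLOSED
  event#8 t=15s outcome=S: state=CLOSED
  event#9 t=19s outcome=S: state=CLOSED
  event#10 t=22s outcome=S: state=CLOSED
  event#11 t=25s outcome=S: state=CLOSED
  event#12 t=29s outcome=S: state=CLOSED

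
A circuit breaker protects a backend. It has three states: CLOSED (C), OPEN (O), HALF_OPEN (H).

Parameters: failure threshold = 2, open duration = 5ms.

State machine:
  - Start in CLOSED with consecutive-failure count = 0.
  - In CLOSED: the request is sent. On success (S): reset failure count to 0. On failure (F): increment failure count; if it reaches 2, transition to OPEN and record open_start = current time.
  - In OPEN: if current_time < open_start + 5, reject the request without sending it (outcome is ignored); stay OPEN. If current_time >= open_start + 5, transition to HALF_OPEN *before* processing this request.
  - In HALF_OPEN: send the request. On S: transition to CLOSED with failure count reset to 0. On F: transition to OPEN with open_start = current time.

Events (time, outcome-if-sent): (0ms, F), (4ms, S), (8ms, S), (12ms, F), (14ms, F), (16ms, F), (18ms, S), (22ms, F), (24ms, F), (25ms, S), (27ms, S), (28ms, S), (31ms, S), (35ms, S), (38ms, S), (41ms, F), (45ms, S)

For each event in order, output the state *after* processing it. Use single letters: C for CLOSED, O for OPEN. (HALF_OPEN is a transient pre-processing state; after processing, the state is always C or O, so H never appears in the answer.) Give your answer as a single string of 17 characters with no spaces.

State after each event:
  event#1 t=0ms outcome=F: state=CLOSED
  event#2 t=4ms outcome=S: state=CLOSED
  event#3 t=8ms outcome=S: state=CLOSED
  event#4 t=12ms outcome=F: state=CLOSED
  event#5 t=14ms outcome=F: state=OPEN
  event#6 t=16ms outcome=F: state=OPEN
  event#7 t=18ms outcome=S: state=OPEN
  event#8 t=22ms outcome=F: state=OPEN
  event#9 t=24ms outcome=F: state=OPEN
  event#10 t=25ms outcome=S: state=OPEN
  event#11 t=27ms outcome=S: state=CLOSED
  event#12 t=28ms outcome=S: state=CLOSED
  event#13 t=31ms outcome=S: state=CLOSED
  event#14 t=35ms outcome=S: state=CLOSED
  event#15 t=38ms outcome=S: state=CLOSED
  event#16 t=41ms outcome=F: state=CLOSED
  event#17 t=45ms outcome=S: state=CLOSED

Answer: CCCCOOOOOOCCCCCCC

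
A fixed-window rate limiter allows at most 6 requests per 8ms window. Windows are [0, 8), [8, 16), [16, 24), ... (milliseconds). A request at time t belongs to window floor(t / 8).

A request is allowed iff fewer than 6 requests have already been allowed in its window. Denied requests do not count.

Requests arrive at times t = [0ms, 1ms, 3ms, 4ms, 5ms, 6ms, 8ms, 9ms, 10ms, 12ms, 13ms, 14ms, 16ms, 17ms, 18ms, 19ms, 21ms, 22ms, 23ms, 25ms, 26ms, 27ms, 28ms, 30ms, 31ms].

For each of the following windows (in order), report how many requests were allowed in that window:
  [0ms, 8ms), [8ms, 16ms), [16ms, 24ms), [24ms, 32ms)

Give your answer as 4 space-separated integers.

Processing requests:
  req#1 t=0ms (window 0): ALLOW
  req#2 t=1ms (window 0): ALLOW
  req#3 t=3ms (window 0): ALLOW
  req#4 t=4ms (window 0): ALLOW
  req#5 t=5ms (window 0): ALLOW
  req#6 t=6ms (window 0): ALLOW
  req#7 t=8ms (window 1): ALLOW
  req#8 t=9ms (window 1): ALLOW
  req#9 t=10ms (window 1): ALLOW
  req#10 t=12ms (window 1): ALLOW
  req#11 t=13ms (window 1): ALLOW
  req#12 t=14ms (window 1): ALLOW
  req#13 t=16ms (window 2): ALLOW
  req#14 t=17ms (window 2): ALLOW
  req#15 t=18ms (window 2): ALLOW
  req#16 t=19ms (window 2): ALLOW
  req#17 t=21ms (window 2): ALLOW
  req#18 t=22ms (window 2): ALLOW
  req#19 t=23ms (window 2): DENY
  req#20 t=25ms (window 3): ALLOW
  req#21 t=26ms (window 3): ALLOW
  req#22 t=27ms (window 3): ALLOW
  req#23 t=28ms (window 3): ALLOW
  req#24 t=30ms (window 3): ALLOW
  req#25 t=31ms (window 3): ALLOW

Allowed counts by window: 6 6 6 6

Answer: 6 6 6 6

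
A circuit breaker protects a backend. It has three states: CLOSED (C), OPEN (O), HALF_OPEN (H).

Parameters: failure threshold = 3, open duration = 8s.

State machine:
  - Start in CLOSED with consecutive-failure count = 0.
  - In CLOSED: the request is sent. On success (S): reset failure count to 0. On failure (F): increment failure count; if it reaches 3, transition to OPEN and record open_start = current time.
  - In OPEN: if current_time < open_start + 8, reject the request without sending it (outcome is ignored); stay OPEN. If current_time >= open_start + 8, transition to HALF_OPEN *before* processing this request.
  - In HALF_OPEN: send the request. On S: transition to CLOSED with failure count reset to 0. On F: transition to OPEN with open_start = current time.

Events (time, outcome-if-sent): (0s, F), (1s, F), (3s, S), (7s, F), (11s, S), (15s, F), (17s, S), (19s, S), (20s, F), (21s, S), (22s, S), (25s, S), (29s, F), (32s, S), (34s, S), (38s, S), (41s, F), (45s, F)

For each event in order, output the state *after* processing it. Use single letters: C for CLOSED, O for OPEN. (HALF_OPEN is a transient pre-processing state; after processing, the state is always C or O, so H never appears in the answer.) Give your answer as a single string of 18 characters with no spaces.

State after each event:
  event#1 t=0s outcome=F: state=CLOSED
  event#2 t=1s outcome=F: state=CLOSED
  event#3 t=3s outcome=S: state=CLOSED
  event#4 t=7s outcome=F: state=CLOSED
  event#5 t=11s outcome=S: state=CLOSED
  event#6 t=15s outcome=F: state=CLOSED
  event#7 t=17s outcome=S: state=CLOSED
  event#8 t=19s outcome=S: state=CLOSED
  event#9 t=20s outcome=F: state=CLOSED
  event#10 t=21s outcome=S: state=CLOSED
  event#11 t=22s outcome=S: state=CLOSED
  event#12 t=25s outcome=S: state=CLOSED
  event#13 t=29s outcome=F: state=CLOSED
  event#14 t=32s outcome=S: state=CLOSED
  event#15 t=34s outcome=S: state=CLOSED
  event#16 t=38s outcome=S: state=CLOSED
  event#17 t=41s outcome=F: state=CLOSED
  event#18 t=45s outcome=F: state=CLOSED

Answer: CCCCCCCCCCCCCCCCCC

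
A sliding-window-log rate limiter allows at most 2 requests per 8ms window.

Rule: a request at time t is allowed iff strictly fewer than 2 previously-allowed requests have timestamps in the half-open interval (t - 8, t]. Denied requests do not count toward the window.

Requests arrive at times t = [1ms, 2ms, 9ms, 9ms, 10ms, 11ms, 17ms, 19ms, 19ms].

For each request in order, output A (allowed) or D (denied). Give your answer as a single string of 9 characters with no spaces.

Tracking allowed requests in the window:
  req#1 t=1ms: ALLOW
  req#2 t=2ms: ALLOW
  req#3 t=9ms: ALLOW
  req#4 t=9ms: DENY
  req#5 t=10ms: ALLOW
  req#6 t=11ms: DENY
  req#7 t=17ms: ALLOW
  req#8 t=19ms: ALLOW
  req#9 t=19ms: DENY

Answer: AAADADAAD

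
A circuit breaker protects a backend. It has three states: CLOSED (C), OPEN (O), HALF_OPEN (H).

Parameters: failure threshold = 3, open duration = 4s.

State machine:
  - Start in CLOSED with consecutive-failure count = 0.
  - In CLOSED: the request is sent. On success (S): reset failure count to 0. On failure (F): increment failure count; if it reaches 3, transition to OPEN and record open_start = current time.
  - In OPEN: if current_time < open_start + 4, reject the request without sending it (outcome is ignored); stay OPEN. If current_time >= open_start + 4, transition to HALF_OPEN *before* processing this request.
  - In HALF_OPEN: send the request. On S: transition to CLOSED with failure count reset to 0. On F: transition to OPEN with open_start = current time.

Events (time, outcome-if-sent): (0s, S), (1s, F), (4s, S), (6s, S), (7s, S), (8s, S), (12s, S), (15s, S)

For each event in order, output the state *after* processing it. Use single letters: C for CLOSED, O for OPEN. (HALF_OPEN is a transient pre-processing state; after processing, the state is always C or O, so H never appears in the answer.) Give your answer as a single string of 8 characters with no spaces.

Answer: CCCCCCCC

Derivation:
State after each event:
  event#1 t=0s outcome=S: state=CLOSED
  event#2 t=1s outcome=F: state=CLOSED
  event#3 t=4s outcome=S: state=CLOSED
  event#4 t=6s outcome=S: state=CLOSED
  event#5 t=7s outcome=S: state=CLOSED
  event#6 t=8s outcome=S: state=CLOSED
  event#7 t=12s outcome=S: state=CLOSED
  event#8 t=15s outcome=S: state=CLOSED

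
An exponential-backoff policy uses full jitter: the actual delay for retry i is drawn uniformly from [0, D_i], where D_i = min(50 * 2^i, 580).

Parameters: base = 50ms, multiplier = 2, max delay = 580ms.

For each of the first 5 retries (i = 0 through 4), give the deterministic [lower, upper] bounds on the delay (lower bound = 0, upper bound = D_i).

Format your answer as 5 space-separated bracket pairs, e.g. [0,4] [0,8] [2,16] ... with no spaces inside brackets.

Answer: [0,50] [0,100] [0,200] [0,400] [0,580]

Derivation:
Computing bounds per retry:
  i=0: D_i=min(50*2^0,580)=50, bounds=[0,50]
  i=1: D_i=min(50*2^1,580)=100, bounds=[0,100]
  i=2: D_i=min(50*2^2,580)=200, bounds=[0,200]
  i=3: D_i=min(50*2^3,580)=400, bounds=[0,400]
  i=4: D_i=min(50*2^4,580)=580, bounds=[0,580]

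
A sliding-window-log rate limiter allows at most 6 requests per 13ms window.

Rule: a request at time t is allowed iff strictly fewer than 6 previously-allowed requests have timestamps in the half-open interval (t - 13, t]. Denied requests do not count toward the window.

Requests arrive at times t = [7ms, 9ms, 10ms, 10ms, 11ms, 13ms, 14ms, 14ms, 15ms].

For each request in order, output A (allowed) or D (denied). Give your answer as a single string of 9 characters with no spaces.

Tracking allowed requests in the window:
  req#1 t=7ms: ALLOW
  req#2 t=9ms: ALLOW
  req#3 t=10ms: ALLOW
  req#4 t=10ms: ALLOW
  req#5 t=11ms: ALLOW
  req#6 t=13ms: ALLOW
  req#7 t=14ms: DENY
  req#8 t=14ms: DENY
  req#9 t=15ms: DENY

Answer: AAAAAADDD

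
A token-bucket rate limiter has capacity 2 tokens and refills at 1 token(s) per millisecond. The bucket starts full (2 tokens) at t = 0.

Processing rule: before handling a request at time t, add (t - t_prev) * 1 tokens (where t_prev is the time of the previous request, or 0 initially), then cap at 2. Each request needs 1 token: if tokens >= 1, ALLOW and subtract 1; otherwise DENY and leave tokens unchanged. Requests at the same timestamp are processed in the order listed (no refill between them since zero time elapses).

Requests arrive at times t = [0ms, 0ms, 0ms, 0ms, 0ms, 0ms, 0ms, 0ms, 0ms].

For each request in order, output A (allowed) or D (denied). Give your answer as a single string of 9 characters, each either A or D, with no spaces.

Answer: AADDDDDDD

Derivation:
Simulating step by step:
  req#1 t=0ms: ALLOW
  req#2 t=0ms: ALLOW
  req#3 t=0ms: DENY
  req#4 t=0ms: DENY
  req#5 t=0ms: DENY
  req#6 t=0ms: DENY
  req#7 t=0ms: DENY
  req#8 t=0ms: DENY
  req#9 t=0ms: DENY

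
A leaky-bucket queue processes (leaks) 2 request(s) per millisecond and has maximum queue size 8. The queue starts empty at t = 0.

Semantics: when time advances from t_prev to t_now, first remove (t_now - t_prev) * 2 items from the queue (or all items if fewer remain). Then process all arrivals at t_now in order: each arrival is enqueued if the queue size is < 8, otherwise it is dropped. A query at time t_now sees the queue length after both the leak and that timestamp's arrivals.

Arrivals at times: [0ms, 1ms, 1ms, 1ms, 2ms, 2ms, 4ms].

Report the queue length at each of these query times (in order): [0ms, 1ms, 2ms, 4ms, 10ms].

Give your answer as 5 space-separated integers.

Queue lengths at query times:
  query t=0ms: backlog = 1
  query t=1ms: backlog = 3
  query t=2ms: backlog = 3
  query t=4ms: backlog = 1
  query t=10ms: backlog = 0

Answer: 1 3 3 1 0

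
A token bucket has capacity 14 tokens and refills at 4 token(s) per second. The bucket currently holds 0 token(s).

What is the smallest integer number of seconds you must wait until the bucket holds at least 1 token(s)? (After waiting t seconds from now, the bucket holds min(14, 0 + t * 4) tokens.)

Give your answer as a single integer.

Answer: 1

Derivation:
Need 0 + t * 4 >= 1, so t >= 1/4.
Smallest integer t = ceil(1/4) = 1.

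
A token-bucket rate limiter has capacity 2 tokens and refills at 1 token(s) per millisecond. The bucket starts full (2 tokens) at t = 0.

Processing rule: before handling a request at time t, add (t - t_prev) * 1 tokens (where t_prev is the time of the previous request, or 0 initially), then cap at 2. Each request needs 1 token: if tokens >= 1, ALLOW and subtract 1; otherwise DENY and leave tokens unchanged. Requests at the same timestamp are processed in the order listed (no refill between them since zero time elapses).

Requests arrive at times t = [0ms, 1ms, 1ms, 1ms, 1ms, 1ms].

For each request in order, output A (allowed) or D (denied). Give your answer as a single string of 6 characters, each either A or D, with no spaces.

Answer: AAADDD

Derivation:
Simulating step by step:
  req#1 t=0ms: ALLOW
  req#2 t=1ms: ALLOW
  req#3 t=1ms: ALLOW
  req#4 t=1ms: DENY
  req#5 t=1ms: DENY
  req#6 t=1ms: DENY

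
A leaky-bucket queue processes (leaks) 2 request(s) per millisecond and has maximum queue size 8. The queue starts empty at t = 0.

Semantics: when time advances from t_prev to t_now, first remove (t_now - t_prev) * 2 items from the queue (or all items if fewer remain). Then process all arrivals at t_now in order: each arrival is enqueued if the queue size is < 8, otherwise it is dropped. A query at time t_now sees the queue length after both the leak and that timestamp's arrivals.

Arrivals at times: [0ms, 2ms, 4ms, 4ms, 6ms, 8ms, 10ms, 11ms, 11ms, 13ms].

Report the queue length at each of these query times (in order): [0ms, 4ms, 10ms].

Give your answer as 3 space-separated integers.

Queue lengths at query times:
  query t=0ms: backlog = 1
  query t=4ms: backlog = 2
  query t=10ms: backlog = 1

Answer: 1 2 1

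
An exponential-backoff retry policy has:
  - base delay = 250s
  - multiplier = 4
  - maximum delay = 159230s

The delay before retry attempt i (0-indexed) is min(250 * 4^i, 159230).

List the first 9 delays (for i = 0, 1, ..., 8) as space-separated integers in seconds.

Computing each delay:
  i=0: min(250*4^0, 159230) = 250
  i=1: min(250*4^1, 159230) = 1000
  i=2: min(250*4^2, 159230) = 4000
  i=3: min(250*4^3, 159230) = 16000
  i=4: min(250*4^4, 159230) = 64000
  i=5: min(250*4^5, 159230) = 159230
  i=6: min(250*4^6, 159230) = 159230
  i=7: min(250*4^7, 159230) = 159230
  i=8: min(250*4^8, 159230) = 159230

Answer: 250 1000 4000 16000 64000 159230 159230 159230 159230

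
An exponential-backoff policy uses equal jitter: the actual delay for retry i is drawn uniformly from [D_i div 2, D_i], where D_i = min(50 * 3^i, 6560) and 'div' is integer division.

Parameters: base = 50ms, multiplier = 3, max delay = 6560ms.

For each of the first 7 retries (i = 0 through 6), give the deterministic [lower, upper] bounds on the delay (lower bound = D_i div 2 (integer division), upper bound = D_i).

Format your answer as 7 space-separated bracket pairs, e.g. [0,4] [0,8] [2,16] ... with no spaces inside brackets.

Answer: [25,50] [75,150] [225,450] [675,1350] [2025,4050] [3280,6560] [3280,6560]

Derivation:
Computing bounds per retry:
  i=0: D_i=min(50*3^0,6560)=50, bounds=[25,50]
  i=1: D_i=min(50*3^1,6560)=150, bounds=[75,150]
  i=2: D_i=min(50*3^2,6560)=450, bounds=[225,450]
  i=3: D_i=min(50*3^3,6560)=1350, bounds=[675,1350]
  i=4: D_i=min(50*3^4,6560)=4050, bounds=[2025,4050]
  i=5: D_i=min(50*3^5,6560)=6560, bounds=[3280,6560]
  i=6: D_i=min(50*3^6,6560)=6560, bounds=[3280,6560]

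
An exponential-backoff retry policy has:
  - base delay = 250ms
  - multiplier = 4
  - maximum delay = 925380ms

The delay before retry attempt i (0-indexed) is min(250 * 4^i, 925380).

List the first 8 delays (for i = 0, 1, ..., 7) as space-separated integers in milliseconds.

Computing each delay:
  i=0: min(250*4^0, 925380) = 250
  i=1: min(250*4^1, 925380) = 1000
  i=2: min(250*4^2, 925380) = 4000
  i=3: min(250*4^3, 925380) = 16000
  i=4: min(250*4^4, 925380) = 64000
  i=5: min(250*4^5, 925380) = 256000
  i=6: min(250*4^6, 925380) = 925380
  i=7: min(250*4^7, 925380) = 925380

Answer: 250 1000 4000 16000 64000 256000 925380 925380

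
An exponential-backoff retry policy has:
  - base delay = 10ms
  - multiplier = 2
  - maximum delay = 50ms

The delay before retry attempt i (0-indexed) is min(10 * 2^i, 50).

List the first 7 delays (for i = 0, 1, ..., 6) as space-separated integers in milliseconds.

Answer: 10 20 40 50 50 50 50

Derivation:
Computing each delay:
  i=0: min(10*2^0, 50) = 10
  i=1: min(10*2^1, 50) = 20
  i=2: min(10*2^2, 50) = 40
  i=3: min(10*2^3, 50) = 50
  i=4: min(10*2^4, 50) = 50
  i=5: min(10*2^5, 50) = 50
  i=6: min(10*2^6, 50) = 50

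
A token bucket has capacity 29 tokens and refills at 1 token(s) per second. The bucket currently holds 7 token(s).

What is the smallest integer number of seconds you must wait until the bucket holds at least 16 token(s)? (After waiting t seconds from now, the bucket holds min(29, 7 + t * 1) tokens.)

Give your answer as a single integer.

Need 7 + t * 1 >= 16, so t >= 9/1.
Smallest integer t = ceil(9/1) = 9.

Answer: 9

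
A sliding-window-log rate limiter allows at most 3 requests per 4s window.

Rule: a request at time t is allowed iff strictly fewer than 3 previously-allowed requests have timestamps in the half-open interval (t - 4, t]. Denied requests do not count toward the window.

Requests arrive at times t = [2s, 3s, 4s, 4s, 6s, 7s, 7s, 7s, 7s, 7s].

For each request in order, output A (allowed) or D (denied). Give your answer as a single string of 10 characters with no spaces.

Answer: AAADAADDDD

Derivation:
Tracking allowed requests in the window:
  req#1 t=2s: ALLOW
  req#2 t=3s: ALLOW
  req#3 t=4s: ALLOW
  req#4 t=4s: DENY
  req#5 t=6s: ALLOW
  req#6 t=7s: ALLOW
  req#7 t=7s: DENY
  req#8 t=7s: DENY
  req#9 t=7s: DENY
  req#10 t=7s: DENY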